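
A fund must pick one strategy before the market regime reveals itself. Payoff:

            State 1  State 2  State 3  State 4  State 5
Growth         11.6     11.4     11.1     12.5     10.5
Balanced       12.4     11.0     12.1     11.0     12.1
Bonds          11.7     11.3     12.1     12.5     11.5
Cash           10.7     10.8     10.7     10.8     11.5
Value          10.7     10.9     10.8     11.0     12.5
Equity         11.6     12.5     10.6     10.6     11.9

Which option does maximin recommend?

Bonds

Row minima: Growth=10.5, Balanced=11.0, Bonds=11.3, Cash=10.7, Value=10.7, Equity=10.6
Best worst-case = 11.3 → Bonds.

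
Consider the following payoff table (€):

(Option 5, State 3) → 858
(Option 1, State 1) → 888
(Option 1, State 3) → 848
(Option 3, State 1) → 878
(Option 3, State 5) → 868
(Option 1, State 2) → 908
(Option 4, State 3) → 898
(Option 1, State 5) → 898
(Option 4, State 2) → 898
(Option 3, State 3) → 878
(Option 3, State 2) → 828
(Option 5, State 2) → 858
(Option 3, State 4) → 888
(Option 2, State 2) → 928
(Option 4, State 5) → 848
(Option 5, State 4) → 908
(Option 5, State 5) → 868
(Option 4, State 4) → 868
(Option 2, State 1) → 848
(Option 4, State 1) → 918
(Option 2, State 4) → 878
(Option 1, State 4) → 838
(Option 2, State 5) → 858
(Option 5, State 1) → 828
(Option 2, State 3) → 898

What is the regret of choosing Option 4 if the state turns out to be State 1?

0

Best payoff under State 1 is 918.
Regret = 918 − 918 = 0.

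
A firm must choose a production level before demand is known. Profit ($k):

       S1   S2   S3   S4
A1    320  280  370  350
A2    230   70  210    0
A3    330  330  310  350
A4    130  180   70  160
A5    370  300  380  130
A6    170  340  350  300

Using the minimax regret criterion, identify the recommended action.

A1

Column bests: S1=370, S2=340, S3=380, S4=350.
A1 regrets: 50, 60, 10, 0 → max 60
A2 regrets: 140, 270, 170, 350 → max 350
A3 regrets: 40, 10, 70, 0 → max 70
A4 regrets: 240, 160, 310, 190 → max 310
A5 regrets: 0, 40, 0, 220 → max 220
A6 regrets: 200, 0, 30, 50 → max 200
Smallest max regret = 60 → A1.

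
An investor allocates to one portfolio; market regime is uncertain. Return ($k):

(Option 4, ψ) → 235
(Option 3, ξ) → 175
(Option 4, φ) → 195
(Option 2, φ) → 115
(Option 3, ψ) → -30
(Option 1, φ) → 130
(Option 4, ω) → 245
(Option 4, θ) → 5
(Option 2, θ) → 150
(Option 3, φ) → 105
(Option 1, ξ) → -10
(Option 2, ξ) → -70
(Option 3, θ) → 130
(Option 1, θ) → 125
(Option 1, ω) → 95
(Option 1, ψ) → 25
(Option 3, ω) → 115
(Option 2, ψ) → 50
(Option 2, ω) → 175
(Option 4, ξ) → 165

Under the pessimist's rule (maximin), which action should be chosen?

Option 4

Row minima: Option 1=-10, Option 2=-70, Option 3=-30, Option 4=5
Best worst-case = 5 → Option 4.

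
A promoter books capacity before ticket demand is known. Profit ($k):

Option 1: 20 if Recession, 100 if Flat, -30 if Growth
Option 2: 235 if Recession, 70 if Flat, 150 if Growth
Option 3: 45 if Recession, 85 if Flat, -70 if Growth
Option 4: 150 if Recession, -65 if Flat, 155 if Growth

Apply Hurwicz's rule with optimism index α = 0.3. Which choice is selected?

Option 2

Option 1: 0.3·100 + 0.7·(-30) = 9
Option 2: 0.3·235 + 0.7·70 = 119.5
Option 3: 0.3·85 + 0.7·(-70) = -23.5
Option 4: 0.3·155 + 0.7·(-65) = 1
Highest Hurwicz score = 119.5 → Option 2.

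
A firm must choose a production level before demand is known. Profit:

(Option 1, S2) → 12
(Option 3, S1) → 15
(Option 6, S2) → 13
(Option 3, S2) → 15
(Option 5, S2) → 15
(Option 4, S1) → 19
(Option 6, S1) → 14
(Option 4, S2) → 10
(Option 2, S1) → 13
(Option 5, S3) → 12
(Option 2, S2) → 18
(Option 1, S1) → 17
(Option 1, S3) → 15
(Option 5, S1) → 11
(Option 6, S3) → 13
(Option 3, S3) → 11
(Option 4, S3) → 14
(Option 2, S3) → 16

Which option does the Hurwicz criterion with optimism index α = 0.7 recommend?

Option 2

Option 1: 0.7·17 + 0.3·12 = 15.5
Option 2: 0.7·18 + 0.3·13 = 16.5
Option 3: 0.7·15 + 0.3·11 = 13.8
Option 4: 0.7·19 + 0.3·10 = 16.3
Option 5: 0.7·15 + 0.3·11 = 13.8
Option 6: 0.7·14 + 0.3·13 = 13.7
Highest Hurwicz score = 16.5 → Option 2.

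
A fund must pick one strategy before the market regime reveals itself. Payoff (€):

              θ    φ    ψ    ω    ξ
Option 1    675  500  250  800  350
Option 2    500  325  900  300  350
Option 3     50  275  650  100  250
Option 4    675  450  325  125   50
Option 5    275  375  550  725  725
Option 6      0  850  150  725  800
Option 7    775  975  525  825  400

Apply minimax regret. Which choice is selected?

Column bests: θ=775, φ=975, ψ=900, ω=825, ξ=800.
Option 1 regrets: 100, 475, 650, 25, 450 → max 650
Option 2 regrets: 275, 650, 0, 525, 450 → max 650
Option 3 regrets: 725, 700, 250, 725, 550 → max 725
Option 4 regrets: 100, 525, 575, 700, 750 → max 750
Option 5 regrets: 500, 600, 350, 100, 75 → max 600
Option 6 regrets: 775, 125, 750, 100, 0 → max 775
Option 7 regrets: 0, 0, 375, 0, 400 → max 400
Smallest max regret = 400 → Option 7.

Option 7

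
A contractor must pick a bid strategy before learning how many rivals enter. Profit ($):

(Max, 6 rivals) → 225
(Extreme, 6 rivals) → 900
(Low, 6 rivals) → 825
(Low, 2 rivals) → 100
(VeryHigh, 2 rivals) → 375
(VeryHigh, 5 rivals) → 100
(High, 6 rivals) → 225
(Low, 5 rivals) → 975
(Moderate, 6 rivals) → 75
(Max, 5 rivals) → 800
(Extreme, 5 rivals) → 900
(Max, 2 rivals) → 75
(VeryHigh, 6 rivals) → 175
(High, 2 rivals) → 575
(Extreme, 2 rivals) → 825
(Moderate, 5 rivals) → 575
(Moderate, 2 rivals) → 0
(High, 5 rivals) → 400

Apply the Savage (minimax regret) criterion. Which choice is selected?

Column bests: 2 rivals=825, 5 rivals=975, 6 rivals=900.
Low regrets: 725, 0, 75 → max 725
Moderate regrets: 825, 400, 825 → max 825
High regrets: 250, 575, 675 → max 675
VeryHigh regrets: 450, 875, 725 → max 875
Extreme regrets: 0, 75, 0 → max 75
Max regrets: 750, 175, 675 → max 750
Smallest max regret = 75 → Extreme.

Extreme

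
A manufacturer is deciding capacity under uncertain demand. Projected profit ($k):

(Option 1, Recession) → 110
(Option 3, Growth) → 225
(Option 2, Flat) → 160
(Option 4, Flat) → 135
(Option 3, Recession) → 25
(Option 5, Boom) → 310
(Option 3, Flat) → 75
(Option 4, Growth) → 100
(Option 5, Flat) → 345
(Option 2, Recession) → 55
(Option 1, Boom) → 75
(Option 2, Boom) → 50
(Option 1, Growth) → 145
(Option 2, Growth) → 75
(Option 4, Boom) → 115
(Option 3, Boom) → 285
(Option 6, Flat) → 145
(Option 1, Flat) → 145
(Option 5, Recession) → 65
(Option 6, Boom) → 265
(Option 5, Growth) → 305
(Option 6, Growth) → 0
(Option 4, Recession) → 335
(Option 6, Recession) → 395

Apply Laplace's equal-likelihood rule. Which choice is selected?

Row averages: Option 1=118.75, Option 2=85, Option 3=152.5, Option 4=171.25, Option 5=256.25, Option 6=201.25
Highest average = 256.25 → Option 5.

Option 5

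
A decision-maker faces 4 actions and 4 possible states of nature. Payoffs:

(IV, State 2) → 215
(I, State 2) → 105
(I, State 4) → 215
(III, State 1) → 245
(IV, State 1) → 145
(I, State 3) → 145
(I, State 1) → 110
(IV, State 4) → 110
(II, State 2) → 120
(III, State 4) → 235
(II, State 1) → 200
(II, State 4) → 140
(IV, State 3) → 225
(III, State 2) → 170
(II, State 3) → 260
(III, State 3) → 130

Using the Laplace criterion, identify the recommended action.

Row averages: I=143.75, II=180, III=195, IV=173.75
Highest average = 195 → III.

III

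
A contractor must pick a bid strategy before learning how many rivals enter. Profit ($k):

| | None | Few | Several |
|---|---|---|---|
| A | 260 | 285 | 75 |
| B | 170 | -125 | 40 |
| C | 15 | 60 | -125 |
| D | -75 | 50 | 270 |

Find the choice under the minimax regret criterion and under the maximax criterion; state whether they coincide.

Column bests: None=260, Few=285, Several=270.
A regrets: 0, 0, 195 → max 195
B regrets: 90, 410, 230 → max 410
C regrets: 245, 225, 395 → max 395
D regrets: 335, 235, 0 → max 335
Smallest max regret = 195 → A.
Row maxima: A=285, B=170, C=60, D=270
Best best-case = 285 → A.

minimax regret → A; maximax → A (agree)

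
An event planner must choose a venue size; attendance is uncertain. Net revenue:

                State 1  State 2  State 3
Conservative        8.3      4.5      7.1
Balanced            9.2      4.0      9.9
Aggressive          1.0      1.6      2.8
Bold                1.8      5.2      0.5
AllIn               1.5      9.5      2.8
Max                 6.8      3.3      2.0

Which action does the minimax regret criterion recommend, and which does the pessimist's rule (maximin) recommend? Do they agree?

Column bests: State 1=9.2, State 2=9.5, State 3=9.9.
Conservative regrets: 0.9, 5.0, 2.8 → max 5.0
Balanced regrets: 0.0, 5.5, 0.0 → max 5.5
Aggressive regrets: 8.2, 7.9, 7.1 → max 8.2
Bold regrets: 7.4, 4.3, 9.4 → max 9.4
AllIn regrets: 7.7, 0.0, 7.1 → max 7.7
Max regrets: 2.4, 6.2, 7.9 → max 7.9
Smallest max regret = 5.0 → Conservative.
Row minima: Conservative=4.5, Balanced=4.0, Aggressive=1.0, Bold=0.5, AllIn=1.5, Max=2.0
Best worst-case = 4.5 → Conservative.

minimax regret → Conservative; maximin → Conservative (agree)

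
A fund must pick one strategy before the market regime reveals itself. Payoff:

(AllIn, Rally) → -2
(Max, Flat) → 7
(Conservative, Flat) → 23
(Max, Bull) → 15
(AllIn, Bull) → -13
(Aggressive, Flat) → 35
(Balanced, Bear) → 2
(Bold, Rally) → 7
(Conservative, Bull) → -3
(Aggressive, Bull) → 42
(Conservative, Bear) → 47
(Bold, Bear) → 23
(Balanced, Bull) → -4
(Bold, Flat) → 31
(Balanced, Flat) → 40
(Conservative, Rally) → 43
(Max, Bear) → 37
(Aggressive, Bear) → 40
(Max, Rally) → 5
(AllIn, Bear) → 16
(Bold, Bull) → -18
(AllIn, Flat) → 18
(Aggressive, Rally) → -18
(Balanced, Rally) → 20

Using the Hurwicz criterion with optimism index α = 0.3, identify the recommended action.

Max

Conservative: 0.3·47 + 0.7·(-3) = 12
Balanced: 0.3·40 + 0.7·(-4) = 9.2
Aggressive: 0.3·42 + 0.7·(-18) = 0
Bold: 0.3·31 + 0.7·(-18) = -3.3
AllIn: 0.3·18 + 0.7·(-13) = -3.7
Max: 0.3·37 + 0.7·5 = 14.6
Highest Hurwicz score = 14.6 → Max.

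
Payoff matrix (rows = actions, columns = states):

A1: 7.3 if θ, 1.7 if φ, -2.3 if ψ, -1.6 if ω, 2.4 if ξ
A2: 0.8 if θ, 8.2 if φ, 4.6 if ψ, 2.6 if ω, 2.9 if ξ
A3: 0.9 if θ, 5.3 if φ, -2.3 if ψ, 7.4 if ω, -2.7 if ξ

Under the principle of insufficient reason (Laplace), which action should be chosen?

Row averages: A1=1.5, A2=3.82, A3=1.72
Highest average = 3.82 → A2.

A2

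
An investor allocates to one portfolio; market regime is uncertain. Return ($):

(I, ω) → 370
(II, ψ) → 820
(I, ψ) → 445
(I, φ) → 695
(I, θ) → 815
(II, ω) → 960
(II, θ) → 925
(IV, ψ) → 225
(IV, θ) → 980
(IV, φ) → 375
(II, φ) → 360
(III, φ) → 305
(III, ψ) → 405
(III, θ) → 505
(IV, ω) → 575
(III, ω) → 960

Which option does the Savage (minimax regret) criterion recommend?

Column bests: θ=980, φ=695, ψ=820, ω=960.
I regrets: 165, 0, 375, 590 → max 590
II regrets: 55, 335, 0, 0 → max 335
III regrets: 475, 390, 415, 0 → max 475
IV regrets: 0, 320, 595, 385 → max 595
Smallest max regret = 335 → II.

II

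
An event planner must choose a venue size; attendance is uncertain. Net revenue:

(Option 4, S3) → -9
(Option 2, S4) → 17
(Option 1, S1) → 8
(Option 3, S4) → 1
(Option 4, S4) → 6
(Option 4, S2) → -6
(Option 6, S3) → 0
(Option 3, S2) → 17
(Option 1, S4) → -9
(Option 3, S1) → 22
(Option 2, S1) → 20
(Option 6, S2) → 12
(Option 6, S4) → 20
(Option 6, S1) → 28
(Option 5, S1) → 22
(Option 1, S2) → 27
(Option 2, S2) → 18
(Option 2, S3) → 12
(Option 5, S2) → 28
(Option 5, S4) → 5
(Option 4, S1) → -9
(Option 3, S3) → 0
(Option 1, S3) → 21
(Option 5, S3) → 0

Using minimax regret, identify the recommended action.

Column bests: S1=28, S2=28, S3=21, S4=20.
Option 1 regrets: 20, 1, 0, 29 → max 29
Option 2 regrets: 8, 10, 9, 3 → max 10
Option 3 regrets: 6, 11, 21, 19 → max 21
Option 4 regrets: 37, 34, 30, 14 → max 37
Option 5 regrets: 6, 0, 21, 15 → max 21
Option 6 regrets: 0, 16, 21, 0 → max 21
Smallest max regret = 10 → Option 2.

Option 2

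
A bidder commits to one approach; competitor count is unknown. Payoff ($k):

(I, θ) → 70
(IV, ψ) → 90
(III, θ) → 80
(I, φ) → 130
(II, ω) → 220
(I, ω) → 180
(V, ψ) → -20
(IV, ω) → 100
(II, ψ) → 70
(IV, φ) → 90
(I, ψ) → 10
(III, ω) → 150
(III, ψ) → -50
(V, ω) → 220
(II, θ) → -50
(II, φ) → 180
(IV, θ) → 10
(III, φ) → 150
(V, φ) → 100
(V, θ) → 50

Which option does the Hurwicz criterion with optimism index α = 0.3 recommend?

I

I: 0.3·180 + 0.7·10 = 61
II: 0.3·220 + 0.7·(-50) = 31
III: 0.3·150 + 0.7·(-50) = 10
IV: 0.3·100 + 0.7·10 = 37
V: 0.3·220 + 0.7·(-20) = 52
Highest Hurwicz score = 61 → I.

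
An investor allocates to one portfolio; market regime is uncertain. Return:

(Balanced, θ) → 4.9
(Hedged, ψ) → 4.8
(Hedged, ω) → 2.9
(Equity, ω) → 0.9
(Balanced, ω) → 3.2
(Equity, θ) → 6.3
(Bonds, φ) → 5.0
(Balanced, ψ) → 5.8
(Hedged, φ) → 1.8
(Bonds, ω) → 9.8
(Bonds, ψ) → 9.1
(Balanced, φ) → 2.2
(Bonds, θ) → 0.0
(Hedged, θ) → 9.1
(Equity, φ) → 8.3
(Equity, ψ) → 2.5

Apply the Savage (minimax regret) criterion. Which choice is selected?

Column bests: θ=9.1, φ=8.3, ψ=9.1, ω=9.8.
Equity regrets: 2.8, 0.0, 6.6, 8.9 → max 8.9
Bonds regrets: 9.1, 3.3, 0.0, 0.0 → max 9.1
Balanced regrets: 4.2, 6.1, 3.3, 6.6 → max 6.6
Hedged regrets: 0.0, 6.5, 4.3, 6.9 → max 6.9
Smallest max regret = 6.6 → Balanced.

Balanced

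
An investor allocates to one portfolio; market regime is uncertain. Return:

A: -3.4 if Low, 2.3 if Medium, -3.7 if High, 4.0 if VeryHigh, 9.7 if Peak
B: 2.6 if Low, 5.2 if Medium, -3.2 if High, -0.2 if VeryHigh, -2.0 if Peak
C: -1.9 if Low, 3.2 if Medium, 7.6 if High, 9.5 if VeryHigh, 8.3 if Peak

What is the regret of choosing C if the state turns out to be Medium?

2.0

Best payoff under Medium is 5.2.
Regret = 5.2 − 3.2 = 2.0.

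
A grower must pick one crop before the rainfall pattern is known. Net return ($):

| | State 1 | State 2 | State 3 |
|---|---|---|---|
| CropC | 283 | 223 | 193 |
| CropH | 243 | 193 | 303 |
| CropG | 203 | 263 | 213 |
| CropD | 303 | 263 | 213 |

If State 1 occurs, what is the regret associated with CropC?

20

Best payoff under State 1 is 303.
Regret = 303 − 283 = 20.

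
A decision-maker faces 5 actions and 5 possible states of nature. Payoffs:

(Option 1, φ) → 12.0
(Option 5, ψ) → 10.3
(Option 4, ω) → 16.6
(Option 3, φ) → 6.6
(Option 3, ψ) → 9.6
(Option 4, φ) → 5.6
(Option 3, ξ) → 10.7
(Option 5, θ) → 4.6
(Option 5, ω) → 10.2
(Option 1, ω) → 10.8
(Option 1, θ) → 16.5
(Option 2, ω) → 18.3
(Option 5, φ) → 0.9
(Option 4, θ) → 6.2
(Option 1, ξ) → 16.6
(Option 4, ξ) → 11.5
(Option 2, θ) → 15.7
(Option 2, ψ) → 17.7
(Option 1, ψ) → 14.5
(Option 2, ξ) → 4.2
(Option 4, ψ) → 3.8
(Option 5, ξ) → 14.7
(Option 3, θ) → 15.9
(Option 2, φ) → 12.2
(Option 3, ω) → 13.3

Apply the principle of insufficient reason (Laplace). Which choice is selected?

Option 1

Row averages: Option 1=14.08, Option 2=13.62, Option 3=11.22, Option 4=8.74, Option 5=8.14
Highest average = 14.08 → Option 1.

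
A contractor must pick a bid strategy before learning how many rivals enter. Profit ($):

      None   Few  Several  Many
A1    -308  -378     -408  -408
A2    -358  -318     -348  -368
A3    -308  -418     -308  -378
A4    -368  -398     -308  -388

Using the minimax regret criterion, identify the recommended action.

Column bests: None=-308, Few=-318, Several=-308, Many=-368.
A1 regrets: 0, 60, 100, 40 → max 100
A2 regrets: 50, 0, 40, 0 → max 50
A3 regrets: 0, 100, 0, 10 → max 100
A4 regrets: 60, 80, 0, 20 → max 80
Smallest max regret = 50 → A2.

A2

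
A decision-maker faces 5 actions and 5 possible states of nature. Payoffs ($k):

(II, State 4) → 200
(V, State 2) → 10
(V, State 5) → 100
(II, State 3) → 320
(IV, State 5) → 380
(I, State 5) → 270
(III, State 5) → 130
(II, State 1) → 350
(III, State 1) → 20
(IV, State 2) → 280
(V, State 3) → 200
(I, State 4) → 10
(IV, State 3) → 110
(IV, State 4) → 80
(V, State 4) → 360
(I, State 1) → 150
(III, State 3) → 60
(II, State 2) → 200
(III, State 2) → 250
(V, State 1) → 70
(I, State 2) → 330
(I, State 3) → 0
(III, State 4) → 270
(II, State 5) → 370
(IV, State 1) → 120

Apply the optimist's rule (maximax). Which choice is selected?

IV

Row maxima: I=330, II=370, III=270, IV=380, V=360
Best best-case = 380 → IV.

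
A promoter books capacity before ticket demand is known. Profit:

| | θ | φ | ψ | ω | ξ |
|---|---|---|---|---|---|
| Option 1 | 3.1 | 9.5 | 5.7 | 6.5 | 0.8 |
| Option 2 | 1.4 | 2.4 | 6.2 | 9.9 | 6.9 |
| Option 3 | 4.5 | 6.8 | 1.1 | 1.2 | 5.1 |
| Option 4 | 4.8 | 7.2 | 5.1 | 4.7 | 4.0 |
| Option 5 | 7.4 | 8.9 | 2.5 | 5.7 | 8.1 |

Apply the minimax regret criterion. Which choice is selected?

Option 5

Column bests: θ=7.4, φ=9.5, ψ=6.2, ω=9.9, ξ=8.1.
Option 1 regrets: 4.3, 0.0, 0.5, 3.4, 7.3 → max 7.3
Option 2 regrets: 6.0, 7.1, 0.0, 0.0, 1.2 → max 7.1
Option 3 regrets: 2.9, 2.7, 5.1, 8.7, 3.0 → max 8.7
Option 4 regrets: 2.6, 2.3, 1.1, 5.2, 4.1 → max 5.2
Option 5 regrets: 0.0, 0.6, 3.7, 4.2, 0.0 → max 4.2
Smallest max regret = 4.2 → Option 5.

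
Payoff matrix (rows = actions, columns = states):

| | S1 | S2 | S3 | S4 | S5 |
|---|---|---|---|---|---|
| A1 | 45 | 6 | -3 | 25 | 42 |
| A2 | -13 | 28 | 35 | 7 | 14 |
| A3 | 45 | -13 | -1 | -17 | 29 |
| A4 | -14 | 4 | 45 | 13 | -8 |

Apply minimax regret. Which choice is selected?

A3

Column bests: S1=45, S2=28, S3=45, S4=25, S5=42.
A1 regrets: 0, 22, 48, 0, 0 → max 48
A2 regrets: 58, 0, 10, 18, 28 → max 58
A3 regrets: 0, 41, 46, 42, 13 → max 46
A4 regrets: 59, 24, 0, 12, 50 → max 59
Smallest max regret = 46 → A3.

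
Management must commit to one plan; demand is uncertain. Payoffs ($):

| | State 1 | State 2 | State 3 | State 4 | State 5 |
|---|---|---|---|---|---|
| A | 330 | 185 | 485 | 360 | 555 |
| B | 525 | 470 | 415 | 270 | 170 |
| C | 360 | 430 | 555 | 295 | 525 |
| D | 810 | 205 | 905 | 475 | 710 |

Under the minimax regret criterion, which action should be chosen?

Column bests: State 1=810, State 2=470, State 3=905, State 4=475, State 5=710.
A regrets: 480, 285, 420, 115, 155 → max 480
B regrets: 285, 0, 490, 205, 540 → max 540
C regrets: 450, 40, 350, 180, 185 → max 450
D regrets: 0, 265, 0, 0, 0 → max 265
Smallest max regret = 265 → D.

D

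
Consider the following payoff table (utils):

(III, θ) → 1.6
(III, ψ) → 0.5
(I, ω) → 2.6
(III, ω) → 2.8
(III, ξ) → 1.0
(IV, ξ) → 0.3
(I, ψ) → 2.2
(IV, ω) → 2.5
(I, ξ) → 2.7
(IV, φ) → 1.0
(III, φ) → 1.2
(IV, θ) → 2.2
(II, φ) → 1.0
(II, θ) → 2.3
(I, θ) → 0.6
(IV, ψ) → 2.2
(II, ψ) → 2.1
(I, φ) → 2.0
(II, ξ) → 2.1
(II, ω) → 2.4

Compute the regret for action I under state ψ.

0.0

Best payoff under ψ is 2.2.
Regret = 2.2 − 2.2 = 0.0.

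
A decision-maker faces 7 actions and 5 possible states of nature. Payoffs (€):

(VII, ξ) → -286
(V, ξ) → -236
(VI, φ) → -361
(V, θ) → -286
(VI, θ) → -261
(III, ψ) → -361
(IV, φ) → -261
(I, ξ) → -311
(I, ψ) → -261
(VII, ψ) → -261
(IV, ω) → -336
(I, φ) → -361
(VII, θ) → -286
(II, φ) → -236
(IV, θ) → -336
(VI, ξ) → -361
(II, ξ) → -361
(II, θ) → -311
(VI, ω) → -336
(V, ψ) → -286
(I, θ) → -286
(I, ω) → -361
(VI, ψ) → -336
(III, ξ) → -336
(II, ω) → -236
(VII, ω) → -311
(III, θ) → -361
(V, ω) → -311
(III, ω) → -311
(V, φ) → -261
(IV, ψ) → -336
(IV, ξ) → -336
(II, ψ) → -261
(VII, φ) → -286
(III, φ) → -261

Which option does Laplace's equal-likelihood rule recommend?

V

Row averages: I=-316, II=-281, III=-326, IV=-321, V=-276, VI=-331, VII=-286
Highest average = -276 → V.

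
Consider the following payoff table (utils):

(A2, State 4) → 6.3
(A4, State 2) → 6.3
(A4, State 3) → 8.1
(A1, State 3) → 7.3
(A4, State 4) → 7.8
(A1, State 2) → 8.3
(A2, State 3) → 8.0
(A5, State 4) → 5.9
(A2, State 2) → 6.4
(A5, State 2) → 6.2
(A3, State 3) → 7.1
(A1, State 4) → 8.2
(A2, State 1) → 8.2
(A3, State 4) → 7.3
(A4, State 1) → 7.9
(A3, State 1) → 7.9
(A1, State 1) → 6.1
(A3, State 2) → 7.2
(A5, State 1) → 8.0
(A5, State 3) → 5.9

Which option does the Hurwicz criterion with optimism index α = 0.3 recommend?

A1: 0.3·8.3 + 0.7·6.1 = 6.76
A2: 0.3·8.2 + 0.7·6.3 = 6.87
A3: 0.3·7.9 + 0.7·7.1 = 7.34
A4: 0.3·8.1 + 0.7·6.3 = 6.84
A5: 0.3·8.0 + 0.7·5.9 = 6.53
Highest Hurwicz score = 7.34 → A3.

A3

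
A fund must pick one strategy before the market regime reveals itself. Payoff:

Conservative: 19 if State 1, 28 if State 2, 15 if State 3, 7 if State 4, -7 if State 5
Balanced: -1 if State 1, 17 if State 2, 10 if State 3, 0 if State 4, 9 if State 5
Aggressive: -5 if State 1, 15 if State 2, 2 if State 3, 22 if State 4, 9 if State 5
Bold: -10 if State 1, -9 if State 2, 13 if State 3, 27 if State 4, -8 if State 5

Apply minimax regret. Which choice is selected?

Column bests: State 1=19, State 2=28, State 3=15, State 4=27, State 5=9.
Conservative regrets: 0, 0, 0, 20, 16 → max 20
Balanced regrets: 20, 11, 5, 27, 0 → max 27
Aggressive regrets: 24, 13, 13, 5, 0 → max 24
Bold regrets: 29, 37, 2, 0, 17 → max 37
Smallest max regret = 20 → Conservative.

Conservative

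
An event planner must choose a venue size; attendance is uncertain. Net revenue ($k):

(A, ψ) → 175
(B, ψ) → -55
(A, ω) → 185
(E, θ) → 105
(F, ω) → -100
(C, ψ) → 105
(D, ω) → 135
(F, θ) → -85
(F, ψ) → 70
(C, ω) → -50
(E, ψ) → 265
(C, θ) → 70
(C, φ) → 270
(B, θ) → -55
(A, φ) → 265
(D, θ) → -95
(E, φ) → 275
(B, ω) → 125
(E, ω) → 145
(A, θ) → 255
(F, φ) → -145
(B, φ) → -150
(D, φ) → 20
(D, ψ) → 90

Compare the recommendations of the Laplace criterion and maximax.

laplace → A; maximax → E (disagree)

Row averages: A=220, B=-33.75, C=98.75, D=37.5, E=197.5, F=-65
Highest average = 220 → A.
Row maxima: A=265, B=125, C=270, D=135, E=275, F=70
Best best-case = 275 → E.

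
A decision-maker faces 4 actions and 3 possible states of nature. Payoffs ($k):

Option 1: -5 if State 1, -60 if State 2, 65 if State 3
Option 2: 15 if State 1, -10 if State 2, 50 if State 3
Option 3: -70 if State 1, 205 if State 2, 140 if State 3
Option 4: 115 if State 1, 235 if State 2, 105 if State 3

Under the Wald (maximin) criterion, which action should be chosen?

Option 4

Row minima: Option 1=-60, Option 2=-10, Option 3=-70, Option 4=105
Best worst-case = 105 → Option 4.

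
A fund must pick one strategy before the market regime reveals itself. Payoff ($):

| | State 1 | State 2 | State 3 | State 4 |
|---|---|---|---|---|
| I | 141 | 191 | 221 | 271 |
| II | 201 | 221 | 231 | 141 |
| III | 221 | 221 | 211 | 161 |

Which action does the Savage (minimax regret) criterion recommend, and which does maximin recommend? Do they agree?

minimax regret → I; maximin → III (disagree)

Column bests: State 1=221, State 2=221, State 3=231, State 4=271.
I regrets: 80, 30, 10, 0 → max 80
II regrets: 20, 0, 0, 130 → max 130
III regrets: 0, 0, 20, 110 → max 110
Smallest max regret = 80 → I.
Row minima: I=141, II=141, III=161
Best worst-case = 161 → III.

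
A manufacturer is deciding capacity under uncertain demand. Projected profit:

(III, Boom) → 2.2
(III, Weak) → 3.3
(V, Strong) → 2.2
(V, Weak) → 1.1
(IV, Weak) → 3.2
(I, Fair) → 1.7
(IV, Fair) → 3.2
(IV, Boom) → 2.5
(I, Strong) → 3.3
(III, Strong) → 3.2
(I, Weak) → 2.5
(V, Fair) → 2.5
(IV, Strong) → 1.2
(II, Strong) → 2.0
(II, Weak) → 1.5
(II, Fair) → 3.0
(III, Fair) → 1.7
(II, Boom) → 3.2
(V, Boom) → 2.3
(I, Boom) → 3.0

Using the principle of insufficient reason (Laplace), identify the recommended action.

Row averages: I=2.625, II=2.425, III=2.6, IV=2.525, V=2.025
Highest average = 2.625 → I.

I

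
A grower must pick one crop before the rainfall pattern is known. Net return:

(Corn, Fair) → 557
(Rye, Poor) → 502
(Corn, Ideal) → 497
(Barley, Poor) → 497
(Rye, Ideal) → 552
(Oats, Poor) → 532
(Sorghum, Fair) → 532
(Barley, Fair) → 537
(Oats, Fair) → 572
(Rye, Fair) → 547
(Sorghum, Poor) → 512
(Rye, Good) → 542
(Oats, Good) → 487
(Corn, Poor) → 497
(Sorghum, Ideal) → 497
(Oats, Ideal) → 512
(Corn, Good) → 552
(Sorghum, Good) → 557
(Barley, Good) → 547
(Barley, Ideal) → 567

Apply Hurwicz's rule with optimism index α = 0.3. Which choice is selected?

Barley

Rye: 0.3·552 + 0.7·502 = 517
Corn: 0.3·557 + 0.7·497 = 515
Sorghum: 0.3·557 + 0.7·497 = 515
Oats: 0.3·572 + 0.7·487 = 512.5
Barley: 0.3·567 + 0.7·497 = 518
Highest Hurwicz score = 518 → Barley.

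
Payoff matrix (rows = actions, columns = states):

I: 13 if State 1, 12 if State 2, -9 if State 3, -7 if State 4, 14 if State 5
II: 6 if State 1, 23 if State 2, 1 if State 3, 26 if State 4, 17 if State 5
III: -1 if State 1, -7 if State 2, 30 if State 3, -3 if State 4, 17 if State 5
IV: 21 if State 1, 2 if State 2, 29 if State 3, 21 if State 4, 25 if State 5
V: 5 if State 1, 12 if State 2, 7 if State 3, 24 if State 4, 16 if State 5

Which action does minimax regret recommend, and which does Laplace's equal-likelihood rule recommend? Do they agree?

Column bests: State 1=21, State 2=23, State 3=30, State 4=26, State 5=25.
I regrets: 8, 11, 39, 33, 11 → max 39
II regrets: 15, 0, 29, 0, 8 → max 29
III regrets: 22, 30, 0, 29, 8 → max 30
IV regrets: 0, 21, 1, 5, 0 → max 21
V regrets: 16, 11, 23, 2, 9 → max 23
Smallest max regret = 21 → IV.
Row averages: I=4.6, II=14.6, III=7.2, IV=19.6, V=12.8
Highest average = 19.6 → IV.

minimax regret → IV; laplace → IV (agree)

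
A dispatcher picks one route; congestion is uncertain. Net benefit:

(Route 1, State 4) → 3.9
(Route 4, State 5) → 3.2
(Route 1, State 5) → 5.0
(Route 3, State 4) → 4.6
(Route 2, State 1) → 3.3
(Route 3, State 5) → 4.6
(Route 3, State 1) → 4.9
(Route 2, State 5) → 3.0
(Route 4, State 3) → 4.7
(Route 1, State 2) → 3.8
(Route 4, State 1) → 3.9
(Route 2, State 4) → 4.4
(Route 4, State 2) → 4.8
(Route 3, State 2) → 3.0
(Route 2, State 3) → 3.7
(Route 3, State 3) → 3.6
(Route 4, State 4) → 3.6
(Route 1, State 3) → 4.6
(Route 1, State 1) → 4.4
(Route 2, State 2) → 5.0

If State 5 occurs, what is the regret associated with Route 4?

1.8

Best payoff under State 5 is 5.0.
Regret = 5.0 − 3.2 = 1.8.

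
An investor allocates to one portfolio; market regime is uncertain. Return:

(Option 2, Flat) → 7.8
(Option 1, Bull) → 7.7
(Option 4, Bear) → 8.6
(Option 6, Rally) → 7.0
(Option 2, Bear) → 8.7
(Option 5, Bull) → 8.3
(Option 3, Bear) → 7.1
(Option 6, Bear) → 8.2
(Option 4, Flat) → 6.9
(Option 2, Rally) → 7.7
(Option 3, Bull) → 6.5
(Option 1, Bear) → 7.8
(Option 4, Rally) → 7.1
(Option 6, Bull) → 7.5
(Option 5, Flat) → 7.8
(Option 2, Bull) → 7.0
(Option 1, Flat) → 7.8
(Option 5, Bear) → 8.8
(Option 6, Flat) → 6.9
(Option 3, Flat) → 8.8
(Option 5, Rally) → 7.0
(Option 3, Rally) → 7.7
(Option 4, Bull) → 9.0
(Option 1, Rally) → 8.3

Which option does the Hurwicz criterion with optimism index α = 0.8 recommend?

Option 1: 0.8·8.3 + 0.2·7.7 = 8.18
Option 2: 0.8·8.7 + 0.2·7.0 = 8.36
Option 3: 0.8·8.8 + 0.2·6.5 = 8.34
Option 4: 0.8·9.0 + 0.2·6.9 = 8.58
Option 5: 0.8·8.8 + 0.2·7.0 = 8.44
Option 6: 0.8·8.2 + 0.2·6.9 = 7.94
Highest Hurwicz score = 8.58 → Option 4.

Option 4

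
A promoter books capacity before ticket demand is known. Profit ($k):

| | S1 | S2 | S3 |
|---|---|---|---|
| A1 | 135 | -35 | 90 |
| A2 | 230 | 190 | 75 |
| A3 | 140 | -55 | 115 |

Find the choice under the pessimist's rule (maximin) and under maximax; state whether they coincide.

maximin → A2; maximax → A2 (agree)

Row minima: A1=-35, A2=75, A3=-55
Best worst-case = 75 → A2.
Row maxima: A1=135, A2=230, A3=140
Best best-case = 230 → A2.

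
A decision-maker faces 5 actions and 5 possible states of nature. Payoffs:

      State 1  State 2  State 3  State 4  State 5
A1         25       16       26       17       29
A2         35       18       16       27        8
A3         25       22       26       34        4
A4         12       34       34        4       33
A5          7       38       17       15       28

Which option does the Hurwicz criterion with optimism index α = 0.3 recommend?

A1

A1: 0.3·29 + 0.7·16 = 19.9
A2: 0.3·35 + 0.7·8 = 16.1
A3: 0.3·34 + 0.7·4 = 13
A4: 0.3·34 + 0.7·4 = 13
A5: 0.3·38 + 0.7·7 = 16.3
Highest Hurwicz score = 19.9 → A1.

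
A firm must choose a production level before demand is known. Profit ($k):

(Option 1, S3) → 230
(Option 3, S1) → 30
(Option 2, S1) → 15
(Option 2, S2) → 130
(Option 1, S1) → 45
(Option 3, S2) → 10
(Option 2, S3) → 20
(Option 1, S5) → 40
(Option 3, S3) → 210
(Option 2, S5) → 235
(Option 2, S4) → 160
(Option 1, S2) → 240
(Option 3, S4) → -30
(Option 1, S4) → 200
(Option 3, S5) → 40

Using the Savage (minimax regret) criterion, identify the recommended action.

Column bests: S1=45, S2=240, S3=230, S4=200, S5=235.
Option 1 regrets: 0, 0, 0, 0, 195 → max 195
Option 2 regrets: 30, 110, 210, 40, 0 → max 210
Option 3 regrets: 15, 230, 20, 230, 195 → max 230
Smallest max regret = 195 → Option 1.

Option 1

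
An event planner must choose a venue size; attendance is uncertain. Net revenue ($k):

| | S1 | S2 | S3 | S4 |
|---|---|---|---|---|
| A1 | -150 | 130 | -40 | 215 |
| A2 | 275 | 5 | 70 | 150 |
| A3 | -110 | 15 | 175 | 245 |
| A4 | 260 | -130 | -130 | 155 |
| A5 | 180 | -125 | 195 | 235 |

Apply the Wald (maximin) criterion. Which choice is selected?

Row minima: A1=-150, A2=5, A3=-110, A4=-130, A5=-125
Best worst-case = 5 → A2.

A2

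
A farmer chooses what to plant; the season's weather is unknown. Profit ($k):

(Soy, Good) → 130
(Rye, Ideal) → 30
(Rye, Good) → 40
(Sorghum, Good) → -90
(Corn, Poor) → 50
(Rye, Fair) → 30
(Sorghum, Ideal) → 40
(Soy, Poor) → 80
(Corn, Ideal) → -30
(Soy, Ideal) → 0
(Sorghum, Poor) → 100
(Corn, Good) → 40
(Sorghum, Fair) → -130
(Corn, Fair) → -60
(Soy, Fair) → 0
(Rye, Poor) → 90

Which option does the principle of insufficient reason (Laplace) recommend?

Row averages: Rye=47.5, Sorghum=-20, Soy=52.5, Corn=0
Highest average = 52.5 → Soy.

Soy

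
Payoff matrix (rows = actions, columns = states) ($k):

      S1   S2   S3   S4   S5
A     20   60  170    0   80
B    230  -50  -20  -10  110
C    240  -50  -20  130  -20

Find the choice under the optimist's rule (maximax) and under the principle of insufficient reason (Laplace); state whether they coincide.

maximax → C; laplace → A (disagree)

Row maxima: A=170, B=230, C=240
Best best-case = 240 → C.
Row averages: A=66, B=52, C=56
Highest average = 66 → A.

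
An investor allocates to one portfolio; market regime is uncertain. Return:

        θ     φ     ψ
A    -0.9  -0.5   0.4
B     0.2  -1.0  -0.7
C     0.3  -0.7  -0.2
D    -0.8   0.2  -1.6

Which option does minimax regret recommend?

C

Column bests: θ=0.3, φ=0.2, ψ=0.4.
A regrets: 1.2, 0.7, 0.0 → max 1.2
B regrets: 0.1, 1.2, 1.1 → max 1.2
C regrets: 0.0, 0.9, 0.6 → max 0.9
D regrets: 1.1, 0.0, 2.0 → max 2.0
Smallest max regret = 0.9 → C.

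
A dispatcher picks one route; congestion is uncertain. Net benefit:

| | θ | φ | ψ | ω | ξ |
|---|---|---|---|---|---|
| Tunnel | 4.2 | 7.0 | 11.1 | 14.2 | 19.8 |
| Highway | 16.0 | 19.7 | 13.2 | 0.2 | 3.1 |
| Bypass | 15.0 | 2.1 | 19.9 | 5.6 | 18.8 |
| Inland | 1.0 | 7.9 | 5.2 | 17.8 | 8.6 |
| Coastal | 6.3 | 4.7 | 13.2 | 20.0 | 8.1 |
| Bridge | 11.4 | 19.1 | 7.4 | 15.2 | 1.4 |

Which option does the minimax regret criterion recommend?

Tunnel

Column bests: θ=16.0, φ=19.7, ψ=19.9, ω=20.0, ξ=19.8.
Tunnel regrets: 11.8, 12.7, 8.8, 5.8, 0.0 → max 12.7
Highway regrets: 0.0, 0.0, 6.7, 19.8, 16.7 → max 19.8
Bypass regrets: 1.0, 17.6, 0.0, 14.4, 1.0 → max 17.6
Inland regrets: 15.0, 11.8, 14.7, 2.2, 11.2 → max 15.0
Coastal regrets: 9.7, 15.0, 6.7, 0.0, 11.7 → max 15.0
Bridge regrets: 4.6, 0.6, 12.5, 4.8, 18.4 → max 18.4
Smallest max regret = 12.7 → Tunnel.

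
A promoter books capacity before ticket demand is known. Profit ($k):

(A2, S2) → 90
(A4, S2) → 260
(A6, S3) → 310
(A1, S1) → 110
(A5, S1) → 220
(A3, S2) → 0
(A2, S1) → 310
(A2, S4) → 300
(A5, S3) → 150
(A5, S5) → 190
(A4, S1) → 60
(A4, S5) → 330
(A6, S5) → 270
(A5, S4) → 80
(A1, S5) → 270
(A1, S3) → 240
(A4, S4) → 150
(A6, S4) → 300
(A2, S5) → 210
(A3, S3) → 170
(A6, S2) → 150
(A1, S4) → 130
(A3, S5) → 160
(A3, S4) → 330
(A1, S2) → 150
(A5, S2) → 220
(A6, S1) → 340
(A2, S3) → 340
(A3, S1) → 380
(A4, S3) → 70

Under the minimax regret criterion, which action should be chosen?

A6

Column bests: S1=380, S2=260, S3=340, S4=330, S5=330.
A1 regrets: 270, 110, 100, 200, 60 → max 270
A2 regrets: 70, 170, 0, 30, 120 → max 170
A3 regrets: 0, 260, 170, 0, 170 → max 260
A4 regrets: 320, 0, 270, 180, 0 → max 320
A5 regrets: 160, 40, 190, 250, 140 → max 250
A6 regrets: 40, 110, 30, 30, 60 → max 110
Smallest max regret = 110 → A6.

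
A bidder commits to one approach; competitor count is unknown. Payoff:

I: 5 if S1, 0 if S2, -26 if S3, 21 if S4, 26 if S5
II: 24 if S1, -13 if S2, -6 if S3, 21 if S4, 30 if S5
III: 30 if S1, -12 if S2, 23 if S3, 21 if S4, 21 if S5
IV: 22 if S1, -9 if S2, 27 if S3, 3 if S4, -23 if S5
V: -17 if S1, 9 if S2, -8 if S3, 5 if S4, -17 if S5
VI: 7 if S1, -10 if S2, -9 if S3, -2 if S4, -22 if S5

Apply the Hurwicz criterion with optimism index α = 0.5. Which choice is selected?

III

I: 0.5·26 + 0.5·(-26) = 0
II: 0.5·30 + 0.5·(-13) = 8.5
III: 0.5·30 + 0.5·(-12) = 9
IV: 0.5·27 + 0.5·(-23) = 2
V: 0.5·9 + 0.5·(-17) = -4
VI: 0.5·7 + 0.5·(-22) = -7.5
Highest Hurwicz score = 9 → III.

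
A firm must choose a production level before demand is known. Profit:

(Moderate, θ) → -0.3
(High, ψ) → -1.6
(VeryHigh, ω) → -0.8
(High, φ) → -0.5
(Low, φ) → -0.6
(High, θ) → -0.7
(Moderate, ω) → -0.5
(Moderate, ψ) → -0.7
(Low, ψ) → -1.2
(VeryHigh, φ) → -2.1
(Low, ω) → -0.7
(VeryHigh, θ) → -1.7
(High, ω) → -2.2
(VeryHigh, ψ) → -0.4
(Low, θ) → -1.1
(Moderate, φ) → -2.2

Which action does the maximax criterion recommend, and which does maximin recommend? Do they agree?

maximax → Moderate; maximin → Low (disagree)

Row maxima: Low=-0.6, Moderate=-0.3, High=-0.5, VeryHigh=-0.4
Best best-case = -0.3 → Moderate.
Row minima: Low=-1.2, Moderate=-2.2, High=-2.2, VeryHigh=-2.1
Best worst-case = -1.2 → Low.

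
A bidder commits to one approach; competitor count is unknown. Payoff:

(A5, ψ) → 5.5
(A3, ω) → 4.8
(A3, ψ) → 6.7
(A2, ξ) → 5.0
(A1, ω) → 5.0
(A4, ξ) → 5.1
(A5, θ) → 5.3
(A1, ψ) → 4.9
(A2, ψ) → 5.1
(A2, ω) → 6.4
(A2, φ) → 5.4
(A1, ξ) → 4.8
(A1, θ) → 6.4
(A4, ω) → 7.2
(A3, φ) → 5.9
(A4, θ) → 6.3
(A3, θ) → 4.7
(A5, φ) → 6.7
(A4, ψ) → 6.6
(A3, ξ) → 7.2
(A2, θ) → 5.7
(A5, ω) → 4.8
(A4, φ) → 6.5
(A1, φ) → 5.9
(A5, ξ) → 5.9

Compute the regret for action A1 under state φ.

Best payoff under φ is 6.7.
Regret = 6.7 − 5.9 = 0.8.

0.8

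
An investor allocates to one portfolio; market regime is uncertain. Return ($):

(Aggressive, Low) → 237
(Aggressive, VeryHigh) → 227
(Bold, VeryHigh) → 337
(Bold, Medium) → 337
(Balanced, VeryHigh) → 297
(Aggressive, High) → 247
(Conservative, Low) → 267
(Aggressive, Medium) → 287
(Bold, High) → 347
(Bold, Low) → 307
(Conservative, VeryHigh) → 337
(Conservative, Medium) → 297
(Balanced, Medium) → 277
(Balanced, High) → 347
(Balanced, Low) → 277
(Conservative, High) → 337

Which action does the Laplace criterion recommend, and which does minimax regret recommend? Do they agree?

laplace → Bold; minimax regret → Bold (agree)

Row averages: Conservative=309.5, Balanced=299.5, Aggressive=249.5, Bold=332
Highest average = 332 → Bold.
Column bests: Low=307, Medium=337, High=347, VeryHigh=337.
Conservative regrets: 40, 40, 10, 0 → max 40
Balanced regrets: 30, 60, 0, 40 → max 60
Aggressive regrets: 70, 50, 100, 110 → max 110
Bold regrets: 0, 0, 0, 0 → max 0
Smallest max regret = 0 → Bold.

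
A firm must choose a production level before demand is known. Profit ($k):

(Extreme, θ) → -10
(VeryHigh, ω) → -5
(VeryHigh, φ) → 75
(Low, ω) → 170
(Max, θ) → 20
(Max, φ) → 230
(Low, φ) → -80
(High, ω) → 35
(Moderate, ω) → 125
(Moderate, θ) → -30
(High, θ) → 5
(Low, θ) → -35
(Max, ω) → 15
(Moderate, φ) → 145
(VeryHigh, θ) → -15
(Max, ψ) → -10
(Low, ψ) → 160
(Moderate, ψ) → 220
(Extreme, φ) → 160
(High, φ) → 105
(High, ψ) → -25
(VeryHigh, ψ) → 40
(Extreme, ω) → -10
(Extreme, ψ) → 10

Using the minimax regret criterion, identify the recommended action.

Moderate

Column bests: θ=20, φ=230, ψ=220, ω=170.
Low regrets: 55, 310, 60, 0 → max 310
Moderate regrets: 50, 85, 0, 45 → max 85
High regrets: 15, 125, 245, 135 → max 245
VeryHigh regrets: 35, 155, 180, 175 → max 180
Extreme regrets: 30, 70, 210, 180 → max 210
Max regrets: 0, 0, 230, 155 → max 230
Smallest max regret = 85 → Moderate.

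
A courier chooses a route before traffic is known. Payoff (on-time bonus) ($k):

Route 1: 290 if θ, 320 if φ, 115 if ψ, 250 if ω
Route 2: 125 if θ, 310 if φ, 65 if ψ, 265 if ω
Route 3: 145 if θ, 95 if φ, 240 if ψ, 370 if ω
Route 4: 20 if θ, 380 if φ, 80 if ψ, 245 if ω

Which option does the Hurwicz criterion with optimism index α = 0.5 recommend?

Route 3

Route 1: 0.5·320 + 0.5·115 = 217.5
Route 2: 0.5·310 + 0.5·65 = 187.5
Route 3: 0.5·370 + 0.5·95 = 232.5
Route 4: 0.5·380 + 0.5·20 = 200
Highest Hurwicz score = 232.5 → Route 3.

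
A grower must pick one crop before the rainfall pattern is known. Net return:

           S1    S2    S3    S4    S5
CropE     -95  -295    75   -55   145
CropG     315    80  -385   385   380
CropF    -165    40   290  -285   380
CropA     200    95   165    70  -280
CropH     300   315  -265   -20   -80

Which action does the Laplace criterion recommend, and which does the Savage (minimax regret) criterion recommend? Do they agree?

laplace → CropG; minimax regret → CropH (disagree)

Row averages: CropE=-45, CropG=155, CropF=52, CropA=50, CropH=50
Highest average = 155 → CropG.
Column bests: S1=315, S2=315, S3=290, S4=385, S5=380.
CropE regrets: 410, 610, 215, 440, 235 → max 610
CropG regrets: 0, 235, 675, 0, 0 → max 675
CropF regrets: 480, 275, 0, 670, 0 → max 670
CropA regrets: 115, 220, 125, 315, 660 → max 660
CropH regrets: 15, 0, 555, 405, 460 → max 555
Smallest max regret = 555 → CropH.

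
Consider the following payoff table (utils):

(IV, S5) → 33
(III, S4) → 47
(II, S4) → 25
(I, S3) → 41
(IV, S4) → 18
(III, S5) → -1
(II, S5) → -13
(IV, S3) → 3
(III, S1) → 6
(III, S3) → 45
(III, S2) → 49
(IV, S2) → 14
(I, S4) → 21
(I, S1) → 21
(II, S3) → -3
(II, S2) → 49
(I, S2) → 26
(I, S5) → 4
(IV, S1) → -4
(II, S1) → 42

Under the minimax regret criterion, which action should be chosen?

I

Column bests: S1=42, S2=49, S3=45, S4=47, S5=33.
I regrets: 21, 23, 4, 26, 29 → max 29
II regrets: 0, 0, 48, 22, 46 → max 48
III regrets: 36, 0, 0, 0, 34 → max 36
IV regrets: 46, 35, 42, 29, 0 → max 46
Smallest max regret = 29 → I.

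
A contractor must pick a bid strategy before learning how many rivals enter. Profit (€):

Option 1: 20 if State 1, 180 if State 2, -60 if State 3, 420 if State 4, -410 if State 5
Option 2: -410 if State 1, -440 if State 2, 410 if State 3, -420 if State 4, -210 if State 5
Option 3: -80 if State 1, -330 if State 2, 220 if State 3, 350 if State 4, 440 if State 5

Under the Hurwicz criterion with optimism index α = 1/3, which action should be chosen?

Option 1: 1/3·420 + 2/3·(-410) = -400/3
Option 2: 1/3·410 + 2/3·(-440) = -470/3
Option 3: 1/3·440 + 2/3·(-330) = -220/3
Highest Hurwicz score = -220/3 → Option 3.

Option 3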